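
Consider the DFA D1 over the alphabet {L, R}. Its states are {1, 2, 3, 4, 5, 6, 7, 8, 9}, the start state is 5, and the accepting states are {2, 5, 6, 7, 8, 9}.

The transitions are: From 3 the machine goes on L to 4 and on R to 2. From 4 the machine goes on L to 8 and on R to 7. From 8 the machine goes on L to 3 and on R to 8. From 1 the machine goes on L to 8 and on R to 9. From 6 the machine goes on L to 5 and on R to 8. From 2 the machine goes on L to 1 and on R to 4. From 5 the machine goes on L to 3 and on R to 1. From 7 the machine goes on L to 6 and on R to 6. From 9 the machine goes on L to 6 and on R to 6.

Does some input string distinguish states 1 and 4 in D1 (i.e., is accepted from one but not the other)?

No

Initial partition by acceptance: {2,5,6,7,8,9} | {1,3,4}.
Refine {2,5,6,7,8,9} on symbol L: members go to different blocks, giving {2,5,8} and {6,7,9}.
On input R, block {2,5,8} splits into {2,5} and {8}.
Refine {1,3,4} on symbol L: members go to different blocks, giving {1,4} and {3}.
Split {2,5} by δ(·,L) → {2} and {5}.
On input L, block {6,7,9} splits into {7,9} and {6}.
The partition is now stable with 7 blocks: {2} | {1,4} | {7,9} | {8} | {3} | {5} | {6}.
1 and 4 lie in the same block of the stable partition, so they are equivalent — no string distinguishes them.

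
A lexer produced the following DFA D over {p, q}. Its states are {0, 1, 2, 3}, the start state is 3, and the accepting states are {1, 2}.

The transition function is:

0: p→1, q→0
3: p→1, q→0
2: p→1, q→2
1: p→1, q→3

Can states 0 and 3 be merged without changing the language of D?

Yes

States {2} cannot be reached from the start state, so discard them.
Start with accepting vs non-accepting: {1} | {0,3}.
The partition is now stable with 2 blocks: {1} | {0,3}.
0 and 3 lie in the same block of the stable partition, so they are equivalent — no string distinguishes them.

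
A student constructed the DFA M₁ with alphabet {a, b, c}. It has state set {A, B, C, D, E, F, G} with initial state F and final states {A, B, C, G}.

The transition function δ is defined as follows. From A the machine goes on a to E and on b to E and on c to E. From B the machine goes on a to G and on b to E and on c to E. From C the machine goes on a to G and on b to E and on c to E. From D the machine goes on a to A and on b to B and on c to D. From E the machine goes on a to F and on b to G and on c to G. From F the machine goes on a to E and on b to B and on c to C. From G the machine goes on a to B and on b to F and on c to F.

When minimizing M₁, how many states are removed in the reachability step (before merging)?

No path from F leads to A, D; the other 5 states are all reachable.

2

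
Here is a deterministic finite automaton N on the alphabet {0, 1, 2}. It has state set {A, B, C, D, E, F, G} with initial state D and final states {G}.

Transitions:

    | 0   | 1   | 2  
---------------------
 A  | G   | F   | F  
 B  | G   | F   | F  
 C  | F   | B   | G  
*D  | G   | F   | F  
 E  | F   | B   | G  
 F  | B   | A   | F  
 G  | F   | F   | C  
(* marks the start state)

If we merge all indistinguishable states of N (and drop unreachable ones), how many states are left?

4

Reachable states from the start: {A,B,C,D,F,G}. Unreachable: {E} — drop them.
Initial partition by acceptance: {G} | {A,B,C,D,F}.
On input 0, block {A,B,C,D,F} splits into {A,B,D} and {C,F}.
Split {C,F} by δ(·,0) → {C} and {F}.
The partition is now stable with 4 blocks: {G} | {A,B,D} | {C} | {F}.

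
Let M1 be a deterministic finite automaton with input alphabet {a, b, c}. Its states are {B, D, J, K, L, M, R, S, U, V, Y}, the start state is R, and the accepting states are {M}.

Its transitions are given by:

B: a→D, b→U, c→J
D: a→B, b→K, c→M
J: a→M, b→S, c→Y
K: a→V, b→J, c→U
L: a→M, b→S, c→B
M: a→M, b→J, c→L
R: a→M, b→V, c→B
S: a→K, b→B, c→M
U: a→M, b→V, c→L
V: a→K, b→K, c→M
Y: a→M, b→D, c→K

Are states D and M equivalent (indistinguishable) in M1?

No

All states are reachable from the start state.
Start with accepting vs non-accepting: {M} | {B,D,J,K,L,R,S,U,V,Y}.
Refine {B,D,J,K,L,R,S,U,V,Y} on symbol a: members go to different blocks, giving {B,D,K,S,V} and {J,L,R,U,Y}.
Refine {B,D,K,S,V} on symbol b: members go to different blocks, giving {D,S,V} and {B,K}.
On input c, block {J,L,R,U,Y} splits into {L,R,Y} and {J,U}.
Stable partition: {M} | {D,S,V} | {L,R,Y} | {B,K} | {J,U} — 5 equivalence classes.
D and M end up in different blocks, so they are distinguishable. For instance, the string 'ε' is accepted from only M.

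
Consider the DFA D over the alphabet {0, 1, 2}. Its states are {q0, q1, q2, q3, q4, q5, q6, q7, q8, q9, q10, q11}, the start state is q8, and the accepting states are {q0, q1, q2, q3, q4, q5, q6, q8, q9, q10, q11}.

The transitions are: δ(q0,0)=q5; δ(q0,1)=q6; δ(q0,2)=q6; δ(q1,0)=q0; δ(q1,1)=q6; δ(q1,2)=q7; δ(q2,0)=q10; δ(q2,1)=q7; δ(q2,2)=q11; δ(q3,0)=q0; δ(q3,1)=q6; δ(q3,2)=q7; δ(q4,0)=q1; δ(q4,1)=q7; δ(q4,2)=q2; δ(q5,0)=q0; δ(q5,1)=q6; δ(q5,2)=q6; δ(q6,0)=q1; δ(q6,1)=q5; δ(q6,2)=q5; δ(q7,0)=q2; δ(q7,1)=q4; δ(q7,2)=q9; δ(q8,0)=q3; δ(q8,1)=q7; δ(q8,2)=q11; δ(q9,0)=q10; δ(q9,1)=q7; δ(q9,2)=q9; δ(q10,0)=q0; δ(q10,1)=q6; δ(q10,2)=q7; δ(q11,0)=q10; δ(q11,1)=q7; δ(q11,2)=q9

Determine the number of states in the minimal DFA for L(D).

Every state is reachable, so we keep all 12.
Start with accepting vs non-accepting: {q0,q1,q2,q3,q4,q5,q6,q8,q9,q10,q11} | {q7}.
On input 1, block {q0,q1,q2,q3,q4,q5,q6,q8,q9,q10,q11} splits into {q0,q1,q3,q5,q6,q10} and {q2,q4,q8,q9,q11}.
Refine {q0,q1,q3,q5,q6,q10} on symbol 2: members go to different blocks, giving {q0,q5,q6} and {q1,q3,q10}.
On input 0, block {q0,q5,q6} splits into {q0,q5} and {q6}.
No further refinement is possible. Final partition (5 blocks): {q0,q5} | {q7} | {q2,q4,q8,q9,q11} | {q1,q3,q10} | {q6}.

5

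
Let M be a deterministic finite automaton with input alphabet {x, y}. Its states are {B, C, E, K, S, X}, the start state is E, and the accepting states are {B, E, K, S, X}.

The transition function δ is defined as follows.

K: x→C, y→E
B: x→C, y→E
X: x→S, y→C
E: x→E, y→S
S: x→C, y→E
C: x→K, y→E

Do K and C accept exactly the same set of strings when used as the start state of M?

Reachable states from the start: {C,E,K,S}. Unreachable: {B,X} — drop them.
Start with accepting vs non-accepting: {E,K,S} | {C}.
On input x, block {E,K,S} splits into {K,S} and {E}.
Stable partition: {K,S} | {C} | {E} — 3 equivalence classes.
K and C end up in different blocks, so they are distinguishable. For instance, the string 'ε' is accepted from only K.

No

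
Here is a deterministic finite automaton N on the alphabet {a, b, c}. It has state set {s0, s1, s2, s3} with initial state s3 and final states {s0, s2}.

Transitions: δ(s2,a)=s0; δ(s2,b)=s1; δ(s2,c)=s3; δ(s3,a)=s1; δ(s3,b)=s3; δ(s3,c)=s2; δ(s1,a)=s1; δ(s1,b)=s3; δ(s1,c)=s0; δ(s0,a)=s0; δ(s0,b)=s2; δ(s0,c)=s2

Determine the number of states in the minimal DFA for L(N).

Initial partition by acceptance: {s0,s2} | {s1,s3}.
Refine {s0,s2} on symbol b: members go to different blocks, giving {s0} and {s2}.
Refine {s1,s3} on symbol c: members go to different blocks, giving {s1} and {s3}.
Stable partition: {s0} | {s1} | {s2} | {s3} — 4 equivalence classes.

4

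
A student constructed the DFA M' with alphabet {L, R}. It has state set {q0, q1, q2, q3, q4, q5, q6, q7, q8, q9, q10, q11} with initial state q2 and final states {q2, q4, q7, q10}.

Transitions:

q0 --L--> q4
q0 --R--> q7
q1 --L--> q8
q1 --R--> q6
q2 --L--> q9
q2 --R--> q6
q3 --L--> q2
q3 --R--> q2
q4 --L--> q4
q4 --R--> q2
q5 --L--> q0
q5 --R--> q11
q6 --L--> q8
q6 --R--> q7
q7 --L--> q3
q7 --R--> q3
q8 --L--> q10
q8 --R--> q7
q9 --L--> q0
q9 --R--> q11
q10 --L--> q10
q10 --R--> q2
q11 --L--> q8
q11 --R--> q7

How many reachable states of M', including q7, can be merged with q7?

1

First remove the unreachable states {q1,q5}; 10 states remain.
P0 = {q2,q4,q7,q10} | {q0,q3,q6,q8,q9,q11}.
Split {q2,q4,q7,q10} by δ(·,L) → {q2,q7} and {q4,q10}.
Refine {q0,q3,q6,q8,q9,q11} on symbol L: members go to different blocks, giving {q6,q9,q11} and {q0,q8} and {q3}.
Split {q2,q7} by δ(·,L) → {q2} and {q7}.
On input R, block {q6,q9,q11} splits into {q6,q11} and {q9}.
The partition is now stable with 7 blocks: {q2} | {q6,q11} | {q4,q10} | {q0,q8} | {q3} | {q7} | {q9}.
The equivalence class containing q7 is {q7}, of size 1.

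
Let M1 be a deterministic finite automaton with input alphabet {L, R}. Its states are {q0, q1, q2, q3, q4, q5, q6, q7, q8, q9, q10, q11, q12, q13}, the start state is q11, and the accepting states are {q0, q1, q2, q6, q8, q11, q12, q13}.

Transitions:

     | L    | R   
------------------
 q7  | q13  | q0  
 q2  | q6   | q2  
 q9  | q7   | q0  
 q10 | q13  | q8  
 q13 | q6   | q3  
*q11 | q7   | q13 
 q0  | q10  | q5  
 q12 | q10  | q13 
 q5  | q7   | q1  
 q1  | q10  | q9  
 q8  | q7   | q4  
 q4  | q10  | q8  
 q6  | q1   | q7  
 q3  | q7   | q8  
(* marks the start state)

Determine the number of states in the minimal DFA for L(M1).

6

Reachable states from the start: {q0,q1,q3,q4,q5,q6,q7,q8,q9,q10,q11,q13}. Unreachable: {q2,q12} — drop them.
P0 = {q0,q1,q6,q8,q11,q13} | {q3,q4,q5,q7,q9,q10}.
On input L, block {q0,q1,q6,q8,q11,q13} splits into {q0,q1,q8,q11} and {q6,q13}.
Split {q0,q1,q8,q11} by δ(·,R) → {q0,q1,q8} and {q11}.
On input L, block {q3,q4,q5,q7,q9,q10} splits into {q3,q4,q5,q9} and {q7,q10}.
Refine {q6,q13} on symbol L: members go to different blocks, giving {q6} and {q13}.
Stable partition: {q0,q1,q8} | {q3,q4,q5,q9} | {q6} | {q11} | {q7,q10} | {q13} — 6 equivalence classes.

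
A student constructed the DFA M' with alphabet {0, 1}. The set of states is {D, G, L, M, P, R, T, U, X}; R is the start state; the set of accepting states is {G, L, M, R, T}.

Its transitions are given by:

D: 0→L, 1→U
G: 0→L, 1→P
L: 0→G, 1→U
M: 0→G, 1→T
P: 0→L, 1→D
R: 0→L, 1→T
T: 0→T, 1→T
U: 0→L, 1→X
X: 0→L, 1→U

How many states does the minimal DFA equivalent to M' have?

First remove the unreachable states {M}; 8 states remain.
Start with accepting vs non-accepting: {G,L,R,T} | {D,P,U,X}.
On input 1, block {G,L,R,T} splits into {G,L} and {R,T}.
On input 0, block {R,T} splits into {T} and {R}.
The partition is now stable with 4 blocks: {G,L} | {D,P,U,X} | {T} | {R}.

4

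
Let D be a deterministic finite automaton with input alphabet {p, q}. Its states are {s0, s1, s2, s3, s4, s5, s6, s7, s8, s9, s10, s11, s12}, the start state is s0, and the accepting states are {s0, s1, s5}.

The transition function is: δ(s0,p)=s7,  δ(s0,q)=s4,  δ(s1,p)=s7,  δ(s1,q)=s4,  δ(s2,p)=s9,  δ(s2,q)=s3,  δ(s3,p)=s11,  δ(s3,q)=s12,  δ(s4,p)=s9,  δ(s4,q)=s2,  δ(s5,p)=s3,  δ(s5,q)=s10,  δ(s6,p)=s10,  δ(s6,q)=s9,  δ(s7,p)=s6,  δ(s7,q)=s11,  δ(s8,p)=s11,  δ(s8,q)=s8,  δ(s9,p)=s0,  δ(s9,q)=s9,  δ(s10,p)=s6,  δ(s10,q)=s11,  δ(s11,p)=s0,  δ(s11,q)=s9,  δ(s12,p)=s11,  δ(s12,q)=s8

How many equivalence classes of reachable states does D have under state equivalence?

4

Reachable states from the start: {s0,s2,s3,s4,s6,s7,s8,s9,s10,s11,s12}. Unreachable: {s1,s5} — drop them.
Initial partition by acceptance: {s0} | {s2,s3,s4,s6,s7,s8,s9,s10,s11,s12}.
Split {s2,s3,s4,s6,s7,s8,s9,s10,s11,s12} by δ(·,p) → {s2,s3,s4,s6,s7,s8,s10,s12} and {s9,s11}.
Split {s2,s3,s4,s6,s7,s8,s10,s12} by δ(·,p) → {s2,s3,s4,s8,s12} and {s6,s7,s10}.
The partition is now stable with 4 blocks: {s0} | {s2,s3,s4,s8,s12} | {s9,s11} | {s6,s7,s10}.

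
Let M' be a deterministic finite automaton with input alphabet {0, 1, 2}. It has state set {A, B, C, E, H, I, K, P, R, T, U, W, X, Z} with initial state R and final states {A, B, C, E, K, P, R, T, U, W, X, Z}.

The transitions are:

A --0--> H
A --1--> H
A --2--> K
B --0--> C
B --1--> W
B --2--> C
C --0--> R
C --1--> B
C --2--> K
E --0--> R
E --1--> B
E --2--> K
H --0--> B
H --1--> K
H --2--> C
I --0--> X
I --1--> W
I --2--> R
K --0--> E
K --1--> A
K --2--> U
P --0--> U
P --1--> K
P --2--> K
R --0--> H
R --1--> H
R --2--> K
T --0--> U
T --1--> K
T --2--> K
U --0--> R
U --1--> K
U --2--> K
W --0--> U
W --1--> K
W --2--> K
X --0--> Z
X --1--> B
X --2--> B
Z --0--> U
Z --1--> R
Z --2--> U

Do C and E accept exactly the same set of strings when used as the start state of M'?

States {I,P,T,X,Z} cannot be reached from the start state, so discard them.
Start with accepting vs non-accepting: {A,B,C,E,K,R,U,W} | {H}.
On input 0, block {A,B,C,E,K,R,U,W} splits into {B,C,E,K,U,W} and {A,R}.
Split {B,C,E,K,U,W} by δ(·,0) → {C,E,U} and {B,K,W}.
Split {B,K,W} by δ(·,1) → {B,W} and {K}.
Split {C,E,U} by δ(·,1) → {C,E} and {U}.
Refine {B,W} on symbol 0: members go to different blocks, giving {B} and {W}.
Stable partition: {C,E} | {H} | {A,R} | {B} | {K} | {U} | {W} — 7 equivalence classes.
C and E lie in the same block of the stable partition, so they are equivalent — no string distinguishes them.

Yes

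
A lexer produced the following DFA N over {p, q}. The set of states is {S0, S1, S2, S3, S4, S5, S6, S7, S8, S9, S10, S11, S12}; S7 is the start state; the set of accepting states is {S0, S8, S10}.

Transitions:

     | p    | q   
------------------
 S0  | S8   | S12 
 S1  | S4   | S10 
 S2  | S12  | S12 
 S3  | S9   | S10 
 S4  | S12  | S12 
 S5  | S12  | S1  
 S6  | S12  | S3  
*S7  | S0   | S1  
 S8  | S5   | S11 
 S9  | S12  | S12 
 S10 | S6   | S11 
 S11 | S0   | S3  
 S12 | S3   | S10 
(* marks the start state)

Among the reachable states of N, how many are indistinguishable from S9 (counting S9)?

States {S2} cannot be reached from the start state, so discard them.
P0 = {S0,S8,S10} | {S1,S3,S4,S5,S6,S7,S9,S11,S12}.
On input p, block {S0,S8,S10} splits into {S8,S10} and {S0}.
On input p, block {S1,S3,S4,S5,S6,S7,S9,S11,S12} splits into {S1,S3,S4,S5,S6,S9,S12} and {S7,S11}.
Split {S1,S3,S4,S5,S6,S9,S12} by δ(·,q) → {S4,S5,S6,S9} and {S1,S3,S12}.
Split {S1,S3,S12} by δ(·,p) → {S1,S3} and {S12}.
Refine {S4,S5,S6,S9} on symbol q: members go to different blocks, giving {S4,S9} and {S5,S6}.
The partition is now stable with 7 blocks: {S8,S10} | {S4,S9} | {S0} | {S7,S11} | {S1,S3} | {S12} | {S5,S6}.
The equivalence class containing S9 is {S4,S9}, of size 2.

2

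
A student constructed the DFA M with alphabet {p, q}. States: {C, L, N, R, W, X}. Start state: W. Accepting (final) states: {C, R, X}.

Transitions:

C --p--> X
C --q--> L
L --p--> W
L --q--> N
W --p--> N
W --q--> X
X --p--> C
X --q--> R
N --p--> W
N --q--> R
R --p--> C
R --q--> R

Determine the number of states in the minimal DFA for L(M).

4

All states are reachable from the start state.
Initial partition by acceptance: {C,R,X} | {L,N,W}.
Refine {C,R,X} on symbol q: members go to different blocks, giving {R,X} and {C}.
Refine {L,N,W} on symbol q: members go to different blocks, giving {N,W} and {L}.
No further refinement is possible. Final partition (4 blocks): {R,X} | {N,W} | {C} | {L}.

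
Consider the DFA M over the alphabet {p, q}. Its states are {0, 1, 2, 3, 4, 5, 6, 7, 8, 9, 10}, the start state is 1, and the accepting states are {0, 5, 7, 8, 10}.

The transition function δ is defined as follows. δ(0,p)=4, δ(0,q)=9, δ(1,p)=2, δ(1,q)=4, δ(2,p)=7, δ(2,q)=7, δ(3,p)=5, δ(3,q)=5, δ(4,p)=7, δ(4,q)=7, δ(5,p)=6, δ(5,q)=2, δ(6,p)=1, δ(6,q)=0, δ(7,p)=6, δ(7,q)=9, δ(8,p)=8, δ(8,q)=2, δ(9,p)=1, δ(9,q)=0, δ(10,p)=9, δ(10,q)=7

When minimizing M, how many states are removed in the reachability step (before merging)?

No path from 1 leads to 3, 5, 8, 10; the other 7 states are all reachable.

4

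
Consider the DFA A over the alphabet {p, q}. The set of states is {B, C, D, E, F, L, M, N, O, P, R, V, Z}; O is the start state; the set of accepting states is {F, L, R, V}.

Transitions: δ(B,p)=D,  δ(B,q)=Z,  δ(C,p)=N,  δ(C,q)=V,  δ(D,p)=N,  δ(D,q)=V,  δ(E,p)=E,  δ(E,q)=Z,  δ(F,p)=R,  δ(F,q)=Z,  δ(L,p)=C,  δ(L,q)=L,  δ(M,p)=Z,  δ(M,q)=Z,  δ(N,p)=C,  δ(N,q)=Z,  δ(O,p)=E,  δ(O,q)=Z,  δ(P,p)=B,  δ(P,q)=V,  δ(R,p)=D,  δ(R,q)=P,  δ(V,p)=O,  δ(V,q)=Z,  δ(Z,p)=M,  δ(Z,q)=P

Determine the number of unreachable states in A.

3

Starting at O and following transitions, the reachable set is {B, C, D, E, M, N, O, P, V, Z}. That leaves F, L, R unreachable — 3 in total.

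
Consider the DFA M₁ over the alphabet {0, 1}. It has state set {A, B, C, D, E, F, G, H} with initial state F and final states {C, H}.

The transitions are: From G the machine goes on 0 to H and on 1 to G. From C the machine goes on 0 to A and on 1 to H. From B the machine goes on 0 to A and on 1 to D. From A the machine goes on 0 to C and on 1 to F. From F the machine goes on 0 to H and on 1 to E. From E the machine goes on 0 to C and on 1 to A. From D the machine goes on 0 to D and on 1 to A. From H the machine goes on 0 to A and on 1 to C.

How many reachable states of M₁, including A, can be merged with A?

3

First remove the unreachable states {B,D,G}; 5 states remain.
P0 = {C,H} | {A,E,F}.
Stable partition: {C,H} | {A,E,F} — 2 equivalence classes.
State A belongs to the block {A,E,F}, which has 3 states.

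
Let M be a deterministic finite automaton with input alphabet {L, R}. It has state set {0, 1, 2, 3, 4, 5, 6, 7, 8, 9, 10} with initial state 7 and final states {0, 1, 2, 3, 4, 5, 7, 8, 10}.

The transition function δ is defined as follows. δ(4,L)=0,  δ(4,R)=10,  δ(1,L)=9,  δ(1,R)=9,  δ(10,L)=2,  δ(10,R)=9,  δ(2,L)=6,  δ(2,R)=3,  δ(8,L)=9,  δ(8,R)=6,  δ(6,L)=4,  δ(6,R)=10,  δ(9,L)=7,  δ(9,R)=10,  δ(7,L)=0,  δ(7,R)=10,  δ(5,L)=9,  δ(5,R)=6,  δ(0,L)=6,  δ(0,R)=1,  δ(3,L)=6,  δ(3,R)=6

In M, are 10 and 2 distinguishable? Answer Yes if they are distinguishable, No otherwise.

Yes

Reachable states from the start: {0,1,2,3,4,6,7,9,10}. Unreachable: {5,8} — drop them.
Initial partition by acceptance: {0,1,2,3,4,7,10} | {6,9}.
On input L, block {0,1,2,3,4,7,10} splits into {0,1,2,3} and {4,7,10}.
Split {0,1,2,3} by δ(·,R) → {0,2} and {1,3}.
On input R, block {4,7,10} splits into {4,7} and {10}.
No further refinement is possible. Final partition (5 blocks): {0,2} | {6,9} | {4,7} | {1,3} | {10}.
10 and 2 end up in different blocks, so they are distinguishable. For instance, the string 'L' is accepted from only 10.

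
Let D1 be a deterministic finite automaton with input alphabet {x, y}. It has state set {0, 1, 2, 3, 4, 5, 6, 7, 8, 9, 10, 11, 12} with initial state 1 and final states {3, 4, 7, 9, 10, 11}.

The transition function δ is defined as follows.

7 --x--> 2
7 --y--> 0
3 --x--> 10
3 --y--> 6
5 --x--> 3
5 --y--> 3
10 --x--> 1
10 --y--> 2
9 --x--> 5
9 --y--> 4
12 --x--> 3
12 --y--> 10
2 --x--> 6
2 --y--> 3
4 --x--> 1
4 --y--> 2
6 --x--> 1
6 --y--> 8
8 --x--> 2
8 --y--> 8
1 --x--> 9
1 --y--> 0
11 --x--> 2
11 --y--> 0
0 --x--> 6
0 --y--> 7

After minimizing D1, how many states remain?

10

Reachable states from the start: {0,1,2,3,4,5,6,7,8,9,10}. Unreachable: {11,12} — drop them.
Start with accepting vs non-accepting: {3,4,7,9,10} | {0,1,2,5,6,8}.
Split {3,4,7,9,10} by δ(·,x) → {4,7,9,10} and {3}.
Refine {4,7,9,10} on symbol y: members go to different blocks, giving {4,7,10} and {9}.
Split {0,1,2,5,6,8} by δ(·,x) → {0,2,6,8} and {1} and {5}.
Refine {4,7,10} on symbol x: members go to different blocks, giving {4,10} and {7}.
Split {0,2,6,8} by δ(·,x) → {0,2,8} and {6}.
Split {0,2,8} by δ(·,x) → {0,2} and {8}.
Refine {0,2} on symbol y: members go to different blocks, giving {0} and {2}.
The partition is now stable with 10 blocks: {4,10} | {0} | {3} | {9} | {1} | {5} | {7} | {6} | {8} | {2}.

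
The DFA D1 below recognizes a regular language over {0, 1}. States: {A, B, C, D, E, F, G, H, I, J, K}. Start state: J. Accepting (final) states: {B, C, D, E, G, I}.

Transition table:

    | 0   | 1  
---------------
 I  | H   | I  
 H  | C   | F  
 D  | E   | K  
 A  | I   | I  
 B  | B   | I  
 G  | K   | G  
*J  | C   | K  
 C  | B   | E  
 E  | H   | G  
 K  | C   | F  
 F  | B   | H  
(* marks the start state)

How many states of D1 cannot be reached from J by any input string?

No path from J leads to A, D; the other 9 states are all reachable.

2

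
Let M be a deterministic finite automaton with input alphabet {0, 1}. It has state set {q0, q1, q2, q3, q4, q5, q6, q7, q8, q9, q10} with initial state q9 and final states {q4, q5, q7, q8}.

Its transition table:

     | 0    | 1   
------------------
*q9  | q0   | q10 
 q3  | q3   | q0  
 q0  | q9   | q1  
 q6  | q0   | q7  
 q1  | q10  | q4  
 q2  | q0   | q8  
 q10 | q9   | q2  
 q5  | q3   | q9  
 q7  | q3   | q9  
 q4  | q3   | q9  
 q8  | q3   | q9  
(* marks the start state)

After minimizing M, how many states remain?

States {q5,q6,q7} cannot be reached from the start state, so discard them.
Initial partition by acceptance: {q4,q8} | {q0,q1,q2,q3,q9,q10}.
Refine {q0,q1,q2,q3,q9,q10} on symbol 1: members go to different blocks, giving {q0,q3,q9,q10} and {q1,q2}.
Split {q0,q3,q9,q10} by δ(·,1) → {q0,q10} and {q3,q9}.
On input 0, block {q3,q9} splits into {q3} and {q9}.
No further refinement is possible. Final partition (5 blocks): {q4,q8} | {q0,q10} | {q1,q2} | {q3} | {q9}.

5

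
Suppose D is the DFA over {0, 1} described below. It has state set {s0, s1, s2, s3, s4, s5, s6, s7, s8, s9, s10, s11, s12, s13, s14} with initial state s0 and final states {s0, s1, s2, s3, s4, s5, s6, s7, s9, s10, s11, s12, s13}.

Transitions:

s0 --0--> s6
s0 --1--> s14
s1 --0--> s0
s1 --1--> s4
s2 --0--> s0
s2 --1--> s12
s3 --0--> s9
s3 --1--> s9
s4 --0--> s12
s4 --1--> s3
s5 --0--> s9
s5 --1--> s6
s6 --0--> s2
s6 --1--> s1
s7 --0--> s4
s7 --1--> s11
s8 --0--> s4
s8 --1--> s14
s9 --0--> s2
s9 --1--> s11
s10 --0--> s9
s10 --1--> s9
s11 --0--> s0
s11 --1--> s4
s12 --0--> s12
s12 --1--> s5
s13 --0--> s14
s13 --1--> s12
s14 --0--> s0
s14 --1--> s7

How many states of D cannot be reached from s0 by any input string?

BFS from s0 reaches {s0, s1, s2, s3, s4, s5, s6, s7, s9, s11, s12, s14}; the 3 state(s) s8, s10, s13 are never visited.

3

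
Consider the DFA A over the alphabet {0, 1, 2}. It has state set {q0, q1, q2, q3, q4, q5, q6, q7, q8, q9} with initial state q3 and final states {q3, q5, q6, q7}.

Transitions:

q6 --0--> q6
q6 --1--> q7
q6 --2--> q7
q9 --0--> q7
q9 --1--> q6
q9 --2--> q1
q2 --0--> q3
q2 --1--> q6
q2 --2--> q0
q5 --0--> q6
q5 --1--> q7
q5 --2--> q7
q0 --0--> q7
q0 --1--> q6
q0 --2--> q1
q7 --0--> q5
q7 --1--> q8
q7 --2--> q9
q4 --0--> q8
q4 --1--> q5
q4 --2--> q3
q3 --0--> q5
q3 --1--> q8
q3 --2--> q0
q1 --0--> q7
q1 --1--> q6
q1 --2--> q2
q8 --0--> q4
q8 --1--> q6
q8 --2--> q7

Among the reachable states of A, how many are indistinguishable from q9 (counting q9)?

P0 = {q3,q5,q6,q7} | {q0,q1,q2,q4,q8,q9}.
On input 1, block {q3,q5,q6,q7} splits into {q3,q7} and {q5,q6}.
Refine {q0,q1,q2,q4,q8,q9} on symbol 0: members go to different blocks, giving {q0,q1,q2,q9} and {q4,q8}.
Stable partition: {q3,q7} | {q0,q1,q2,q9} | {q5,q6} | {q4,q8} — 4 equivalence classes.
State q9 belongs to the block {q0,q1,q2,q9}, which has 4 states.

4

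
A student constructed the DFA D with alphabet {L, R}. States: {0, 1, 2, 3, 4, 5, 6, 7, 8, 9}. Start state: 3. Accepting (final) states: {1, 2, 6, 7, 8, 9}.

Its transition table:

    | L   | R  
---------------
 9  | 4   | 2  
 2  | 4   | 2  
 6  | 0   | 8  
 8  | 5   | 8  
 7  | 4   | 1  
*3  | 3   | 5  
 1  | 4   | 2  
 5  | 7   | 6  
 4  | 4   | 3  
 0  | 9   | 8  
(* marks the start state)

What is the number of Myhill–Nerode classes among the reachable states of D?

Every state is reachable, so we keep all 10.
Start with accepting vs non-accepting: {1,2,6,7,8,9} | {0,3,4,5}.
Split {0,3,4,5} by δ(·,L) → {0,5} and {3,4}.
Refine {1,2,6,7,8,9} on symbol L: members go to different blocks, giving {1,2,7,9} and {6,8}.
On input R, block {3,4} splits into {3} and {4}.
The partition is now stable with 5 blocks: {1,2,7,9} | {0,5} | {3} | {6,8} | {4}.

5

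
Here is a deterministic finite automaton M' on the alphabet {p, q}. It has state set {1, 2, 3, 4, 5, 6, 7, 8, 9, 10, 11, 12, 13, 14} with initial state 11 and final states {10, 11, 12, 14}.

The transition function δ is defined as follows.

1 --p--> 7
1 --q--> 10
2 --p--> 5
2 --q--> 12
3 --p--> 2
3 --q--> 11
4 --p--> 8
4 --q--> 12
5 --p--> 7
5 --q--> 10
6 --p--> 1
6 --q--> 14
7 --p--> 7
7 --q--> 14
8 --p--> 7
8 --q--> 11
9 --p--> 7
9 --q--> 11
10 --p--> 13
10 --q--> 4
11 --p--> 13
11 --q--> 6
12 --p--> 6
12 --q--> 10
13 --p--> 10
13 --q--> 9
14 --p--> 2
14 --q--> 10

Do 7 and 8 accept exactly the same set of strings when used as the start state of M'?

No

States {3} cannot be reached from the start state, so discard them.
Start with accepting vs non-accepting: {10,11,12,14} | {1,2,4,5,6,7,8,9,13}.
Split {10,11,12,14} by δ(·,q) → {10,11} and {12,14}.
On input p, block {1,2,4,5,6,7,8,9,13} splits into {1,2,4,5,6,7,8,9} and {13}.
On input q, block {1,2,4,5,6,7,8,9} splits into {1,5,8,9} and {2,4,6,7}.
Refine {2,4,6,7} on symbol p: members go to different blocks, giving {2,4,6} and {7}.
The partition is now stable with 6 blocks: {10,11} | {1,5,8,9} | {12,14} | {13} | {2,4,6} | {7}.
7 and 8 end up in different blocks, so they are distinguishable. For instance, the string 'qq' is accepted from only 7.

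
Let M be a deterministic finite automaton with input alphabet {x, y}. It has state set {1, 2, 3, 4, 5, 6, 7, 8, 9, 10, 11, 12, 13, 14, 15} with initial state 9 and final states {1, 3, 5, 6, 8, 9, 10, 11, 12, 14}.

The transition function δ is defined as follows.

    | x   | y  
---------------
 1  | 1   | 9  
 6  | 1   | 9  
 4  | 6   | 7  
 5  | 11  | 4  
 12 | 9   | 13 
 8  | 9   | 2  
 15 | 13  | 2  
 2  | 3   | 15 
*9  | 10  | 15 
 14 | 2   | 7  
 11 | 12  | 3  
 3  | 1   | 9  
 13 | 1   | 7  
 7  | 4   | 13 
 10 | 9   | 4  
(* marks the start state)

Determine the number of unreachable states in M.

BFS from 9 reaches {1, 2, 3, 4, 6, 7, 9, 10, 13, 15}; the 5 state(s) 5, 8, 11, 12, 14 are never visited.

5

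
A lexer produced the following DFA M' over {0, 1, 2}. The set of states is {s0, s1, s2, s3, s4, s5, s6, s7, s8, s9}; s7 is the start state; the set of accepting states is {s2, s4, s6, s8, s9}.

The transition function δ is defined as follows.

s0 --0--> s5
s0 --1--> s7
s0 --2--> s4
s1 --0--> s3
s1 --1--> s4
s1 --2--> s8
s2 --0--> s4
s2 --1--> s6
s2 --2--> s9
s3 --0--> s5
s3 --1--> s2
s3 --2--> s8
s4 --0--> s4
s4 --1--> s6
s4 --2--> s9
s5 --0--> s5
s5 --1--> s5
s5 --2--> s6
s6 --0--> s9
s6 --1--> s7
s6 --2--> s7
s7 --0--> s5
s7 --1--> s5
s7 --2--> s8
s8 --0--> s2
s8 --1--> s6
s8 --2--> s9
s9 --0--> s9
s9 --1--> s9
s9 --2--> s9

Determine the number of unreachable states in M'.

No path from s7 leads to s0, s1, s3; the other 7 states are all reachable.

3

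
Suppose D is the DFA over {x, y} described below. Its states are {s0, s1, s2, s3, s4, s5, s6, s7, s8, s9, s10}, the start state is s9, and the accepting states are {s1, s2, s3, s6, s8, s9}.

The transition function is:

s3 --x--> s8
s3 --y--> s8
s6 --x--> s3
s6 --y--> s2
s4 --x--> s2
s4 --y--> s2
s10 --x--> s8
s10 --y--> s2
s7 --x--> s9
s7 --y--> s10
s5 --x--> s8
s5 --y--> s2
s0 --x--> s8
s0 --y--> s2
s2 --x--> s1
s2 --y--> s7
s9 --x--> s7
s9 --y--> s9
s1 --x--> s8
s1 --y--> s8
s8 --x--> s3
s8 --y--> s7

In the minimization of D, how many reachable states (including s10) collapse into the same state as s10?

1

First remove the unreachable states {s0,s4,s5,s6}; 7 states remain.
Initial partition by acceptance: {s1,s2,s3,s8,s9} | {s7,s10}.
On input x, block {s1,s2,s3,s8,s9} splits into {s1,s2,s3,s8} and {s9}.
Refine {s1,s2,s3,s8} on symbol y: members go to different blocks, giving {s1,s3} and {s2,s8}.
Split {s7,s10} by δ(·,x) → {s7} and {s10}.
Stable partition: {s1,s3} | {s7} | {s9} | {s2,s8} | {s10} — 5 equivalence classes.
The equivalence class containing s10 is {s10}, of size 1.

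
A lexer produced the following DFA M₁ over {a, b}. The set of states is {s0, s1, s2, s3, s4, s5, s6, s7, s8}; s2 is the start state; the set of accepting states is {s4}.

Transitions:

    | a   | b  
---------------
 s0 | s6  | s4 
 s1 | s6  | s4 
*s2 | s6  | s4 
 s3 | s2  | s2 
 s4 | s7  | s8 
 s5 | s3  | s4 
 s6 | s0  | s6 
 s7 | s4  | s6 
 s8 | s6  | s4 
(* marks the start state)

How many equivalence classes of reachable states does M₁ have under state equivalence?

4

States {s1,s3,s5} cannot be reached from the start state, so discard them.
Start with accepting vs non-accepting: {s4} | {s0,s2,s6,s7,s8}.
Split {s0,s2,s6,s7,s8} by δ(·,a) → {s0,s2,s6,s8} and {s7}.
On input b, block {s0,s2,s6,s8} splits into {s0,s2,s8} and {s6}.
The partition is now stable with 4 blocks: {s4} | {s0,s2,s8} | {s7} | {s6}.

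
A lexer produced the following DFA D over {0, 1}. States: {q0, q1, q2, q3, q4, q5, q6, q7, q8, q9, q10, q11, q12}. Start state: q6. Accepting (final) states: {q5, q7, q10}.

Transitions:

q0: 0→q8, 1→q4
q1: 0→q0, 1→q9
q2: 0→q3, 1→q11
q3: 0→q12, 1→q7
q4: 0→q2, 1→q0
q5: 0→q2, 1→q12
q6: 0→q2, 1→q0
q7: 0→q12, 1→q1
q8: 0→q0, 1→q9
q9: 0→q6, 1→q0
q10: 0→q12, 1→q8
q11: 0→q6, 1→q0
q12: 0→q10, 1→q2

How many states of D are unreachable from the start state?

1

BFS from q6 reaches {q0, q1, q2, q3, q4, q6, q7, q8, q9, q10, q11, q12}; the 1 state(s) q5 are never visited.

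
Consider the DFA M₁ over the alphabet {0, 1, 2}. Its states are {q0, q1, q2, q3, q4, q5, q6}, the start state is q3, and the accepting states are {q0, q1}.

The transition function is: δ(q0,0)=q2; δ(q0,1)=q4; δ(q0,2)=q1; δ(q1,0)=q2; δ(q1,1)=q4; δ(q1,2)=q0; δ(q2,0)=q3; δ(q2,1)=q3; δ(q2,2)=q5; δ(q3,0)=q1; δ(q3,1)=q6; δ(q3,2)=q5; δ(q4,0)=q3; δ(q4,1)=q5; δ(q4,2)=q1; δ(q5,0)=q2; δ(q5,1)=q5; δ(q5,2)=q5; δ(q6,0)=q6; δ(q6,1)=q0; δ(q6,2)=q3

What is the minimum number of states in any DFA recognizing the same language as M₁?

6

Initial partition by acceptance: {q0,q1} | {q2,q3,q4,q5,q6}.
Refine {q2,q3,q4,q5,q6} on symbol 0: members go to different blocks, giving {q2,q4,q5,q6} and {q3}.
On input 0, block {q2,q4,q5,q6} splits into {q2,q4} and {q5,q6}.
Split {q2,q4} by δ(·,1) → {q2} and {q4}.
Refine {q5,q6} on symbol 0: members go to different blocks, giving {q5} and {q6}.
Stable partition: {q0,q1} | {q2} | {q3} | {q5} | {q4} | {q6} — 6 equivalence classes.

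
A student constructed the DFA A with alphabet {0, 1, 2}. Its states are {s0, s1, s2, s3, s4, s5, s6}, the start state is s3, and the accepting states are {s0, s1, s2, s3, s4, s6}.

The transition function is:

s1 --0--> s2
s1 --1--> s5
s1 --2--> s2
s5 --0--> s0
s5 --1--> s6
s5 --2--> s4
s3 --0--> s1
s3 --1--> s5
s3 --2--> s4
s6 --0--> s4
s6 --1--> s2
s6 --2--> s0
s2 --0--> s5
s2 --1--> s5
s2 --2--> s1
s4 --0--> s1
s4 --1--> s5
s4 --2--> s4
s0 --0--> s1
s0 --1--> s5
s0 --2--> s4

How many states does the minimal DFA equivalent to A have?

5

Every state is reachable, so we keep all 7.
Initial partition by acceptance: {s0,s1,s2,s3,s4,s6} | {s5}.
On input 0, block {s0,s1,s2,s3,s4,s6} splits into {s0,s1,s3,s4,s6} and {s2}.
Refine {s0,s1,s3,s4,s6} on symbol 0: members go to different blocks, giving {s0,s3,s4,s6} and {s1}.
On input 0, block {s0,s3,s4,s6} splits into {s0,s3,s4} and {s6}.
No further refinement is possible. Final partition (5 blocks): {s0,s3,s4} | {s5} | {s2} | {s1} | {s6}.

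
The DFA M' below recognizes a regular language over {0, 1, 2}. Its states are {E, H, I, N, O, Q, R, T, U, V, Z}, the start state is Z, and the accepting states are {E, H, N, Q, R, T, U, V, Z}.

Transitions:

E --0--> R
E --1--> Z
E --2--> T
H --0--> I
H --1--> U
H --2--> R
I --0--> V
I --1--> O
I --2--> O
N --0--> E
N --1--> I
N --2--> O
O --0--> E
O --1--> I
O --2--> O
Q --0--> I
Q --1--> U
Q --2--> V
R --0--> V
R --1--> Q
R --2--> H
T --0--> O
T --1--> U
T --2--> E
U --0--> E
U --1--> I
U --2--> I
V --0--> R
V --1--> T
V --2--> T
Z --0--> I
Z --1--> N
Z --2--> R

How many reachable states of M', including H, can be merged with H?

4

Initial partition by acceptance: {E,H,N,Q,R,T,U,V,Z} | {I,O}.
Refine {E,H,N,Q,R,T,U,V,Z} on symbol 0: members go to different blocks, giving {E,N,R,U,V} and {H,Q,T,Z}.
On input 1, block {E,N,R,U,V} splits into {E,R,V} and {N,U}.
The partition is now stable with 4 blocks: {E,R,V} | {I,O} | {H,Q,T,Z} | {N,U}.
The equivalence class containing H is {H,Q,T,Z}, of size 4.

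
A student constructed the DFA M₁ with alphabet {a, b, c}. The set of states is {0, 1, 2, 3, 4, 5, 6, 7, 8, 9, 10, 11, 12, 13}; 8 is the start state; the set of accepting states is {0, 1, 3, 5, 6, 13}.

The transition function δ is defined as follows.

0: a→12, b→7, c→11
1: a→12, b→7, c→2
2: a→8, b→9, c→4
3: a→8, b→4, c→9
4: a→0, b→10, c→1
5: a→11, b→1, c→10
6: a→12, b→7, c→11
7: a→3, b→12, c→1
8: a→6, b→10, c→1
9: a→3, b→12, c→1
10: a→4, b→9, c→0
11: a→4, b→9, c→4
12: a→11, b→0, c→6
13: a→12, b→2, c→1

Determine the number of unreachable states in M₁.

Starting at 8 and following transitions, the reachable set is {0, 1, 2, 3, 4, 6, 7, 8, 9, 10, 11, 12}. That leaves 5, 13 unreachable — 2 in total.

2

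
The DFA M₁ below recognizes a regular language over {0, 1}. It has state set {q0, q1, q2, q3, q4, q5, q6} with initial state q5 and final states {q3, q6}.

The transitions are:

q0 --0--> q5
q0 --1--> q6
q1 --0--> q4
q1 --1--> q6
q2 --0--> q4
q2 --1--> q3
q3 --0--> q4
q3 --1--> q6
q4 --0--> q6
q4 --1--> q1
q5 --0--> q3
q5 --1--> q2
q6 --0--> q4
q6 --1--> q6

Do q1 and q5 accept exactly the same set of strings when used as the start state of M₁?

States {q0} cannot be reached from the start state, so discard them.
Start with accepting vs non-accepting: {q3,q6} | {q1,q2,q4,q5}.
On input 0, block {q1,q2,q4,q5} splits into {q1,q2} and {q4,q5}.
Stable partition: {q3,q6} | {q1,q2} | {q4,q5} — 3 equivalence classes.
q1 and q5 end up in different blocks, so they are distinguishable. For instance, the string '0' is accepted from only q5.

No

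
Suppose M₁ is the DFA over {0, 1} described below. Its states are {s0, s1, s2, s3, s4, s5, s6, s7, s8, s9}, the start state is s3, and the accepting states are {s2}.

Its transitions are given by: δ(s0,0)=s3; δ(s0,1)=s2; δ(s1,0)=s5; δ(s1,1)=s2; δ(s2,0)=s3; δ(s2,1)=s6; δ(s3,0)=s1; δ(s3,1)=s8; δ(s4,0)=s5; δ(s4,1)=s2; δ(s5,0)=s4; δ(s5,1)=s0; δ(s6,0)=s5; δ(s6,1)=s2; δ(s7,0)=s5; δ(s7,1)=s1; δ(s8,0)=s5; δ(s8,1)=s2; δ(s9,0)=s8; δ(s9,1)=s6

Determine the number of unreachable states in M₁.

No path from s3 leads to s7, s9; the other 8 states are all reachable.

2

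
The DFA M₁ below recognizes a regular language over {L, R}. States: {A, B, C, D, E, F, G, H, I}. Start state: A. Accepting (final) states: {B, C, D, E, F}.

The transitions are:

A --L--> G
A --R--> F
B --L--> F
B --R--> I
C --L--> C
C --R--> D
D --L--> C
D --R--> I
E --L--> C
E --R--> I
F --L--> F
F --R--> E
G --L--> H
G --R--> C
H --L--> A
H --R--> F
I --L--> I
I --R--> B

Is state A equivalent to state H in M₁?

Start with accepting vs non-accepting: {B,C,D,E,F} | {A,G,H,I}.
Refine {B,C,D,E,F} on symbol R: members go to different blocks, giving {B,D,E} and {C,F}.
Split {A,G,H,I} by δ(·,R) → {A,G,H} and {I}.
The partition is now stable with 4 blocks: {B,D,E} | {A,G,H} | {C,F} | {I}.
A and H lie in the same block of the stable partition, so they are equivalent — no string distinguishes them.

Yes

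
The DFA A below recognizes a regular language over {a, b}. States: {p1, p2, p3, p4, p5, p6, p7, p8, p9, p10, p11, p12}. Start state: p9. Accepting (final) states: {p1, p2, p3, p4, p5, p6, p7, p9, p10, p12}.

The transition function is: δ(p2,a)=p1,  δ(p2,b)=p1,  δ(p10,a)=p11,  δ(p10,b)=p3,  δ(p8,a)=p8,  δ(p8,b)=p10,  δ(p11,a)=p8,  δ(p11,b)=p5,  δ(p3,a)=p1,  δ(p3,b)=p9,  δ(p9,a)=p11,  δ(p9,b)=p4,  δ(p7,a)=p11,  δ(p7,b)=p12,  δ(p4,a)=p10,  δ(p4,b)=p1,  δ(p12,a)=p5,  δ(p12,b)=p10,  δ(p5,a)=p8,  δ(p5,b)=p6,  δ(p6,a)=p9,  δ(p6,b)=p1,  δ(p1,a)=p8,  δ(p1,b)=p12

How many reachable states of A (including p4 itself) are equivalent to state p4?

States {p2,p7} cannot be reached from the start state, so discard them.
P0 = {p1,p3,p4,p5,p6,p9,p10,p12} | {p8,p11}.
Split {p1,p3,p4,p5,p6,p9,p10,p12} by δ(·,a) → {p1,p5,p9,p10} and {p3,p4,p6,p12}.
No further refinement is possible. Final partition (3 blocks): {p1,p5,p9,p10} | {p8,p11} | {p3,p4,p6,p12}.
The equivalence class containing p4 is {p3,p4,p6,p12}, of size 4.

4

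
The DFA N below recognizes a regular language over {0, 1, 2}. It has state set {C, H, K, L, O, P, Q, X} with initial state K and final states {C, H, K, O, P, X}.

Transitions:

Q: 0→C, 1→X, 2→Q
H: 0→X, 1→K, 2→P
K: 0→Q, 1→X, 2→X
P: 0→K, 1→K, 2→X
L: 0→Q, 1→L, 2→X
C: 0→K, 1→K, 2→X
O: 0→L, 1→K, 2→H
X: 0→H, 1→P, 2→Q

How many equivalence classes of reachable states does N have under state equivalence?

States {L,O} cannot be reached from the start state, so discard them.
Start with accepting vs non-accepting: {C,H,K,P,X} | {Q}.
On input 0, block {C,H,K,P,X} splits into {C,H,P,X} and {K}.
Refine {C,H,P,X} on symbol 0: members go to different blocks, giving {H,X} and {C,P}.
Split {H,X} by δ(·,1) → {X} and {H}.
Stable partition: {X} | {Q} | {K} | {C,P} | {H} — 5 equivalence classes.

5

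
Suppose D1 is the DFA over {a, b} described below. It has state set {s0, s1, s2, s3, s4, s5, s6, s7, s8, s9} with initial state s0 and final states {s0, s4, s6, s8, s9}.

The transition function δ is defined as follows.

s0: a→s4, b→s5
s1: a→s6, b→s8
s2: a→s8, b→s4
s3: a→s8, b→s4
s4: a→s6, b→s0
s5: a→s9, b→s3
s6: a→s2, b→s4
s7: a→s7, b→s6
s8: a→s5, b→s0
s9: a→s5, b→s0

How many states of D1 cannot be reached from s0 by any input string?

Starting at s0 and following transitions, the reachable set is {s0, s2, s3, s4, s5, s6, s8, s9}. That leaves s1, s7 unreachable — 2 in total.

2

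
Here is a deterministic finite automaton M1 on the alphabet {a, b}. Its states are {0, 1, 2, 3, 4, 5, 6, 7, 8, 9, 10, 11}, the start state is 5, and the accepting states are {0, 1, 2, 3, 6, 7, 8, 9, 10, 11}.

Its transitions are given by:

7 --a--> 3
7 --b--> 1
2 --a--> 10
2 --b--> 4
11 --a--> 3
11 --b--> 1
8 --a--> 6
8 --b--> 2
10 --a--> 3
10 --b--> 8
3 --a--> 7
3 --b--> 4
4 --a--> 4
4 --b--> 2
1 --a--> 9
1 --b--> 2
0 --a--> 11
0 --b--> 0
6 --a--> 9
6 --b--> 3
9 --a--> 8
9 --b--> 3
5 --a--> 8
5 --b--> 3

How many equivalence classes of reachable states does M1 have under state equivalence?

5

First remove the unreachable states {0,11}; 10 states remain.
Start with accepting vs non-accepting: {1,2,3,6,7,8,9,10} | {4,5}.
Split {1,2,3,6,7,8,9,10} by δ(·,b) → {1,6,7,8,9,10} and {2,3}.
Split {1,6,7,8,9,10} by δ(·,a) → {1,6,8,9} and {7,10}.
Refine {4,5} on symbol a: members go to different blocks, giving {4} and {5}.
The partition is now stable with 5 blocks: {1,6,8,9} | {4} | {2,3} | {7,10} | {5}.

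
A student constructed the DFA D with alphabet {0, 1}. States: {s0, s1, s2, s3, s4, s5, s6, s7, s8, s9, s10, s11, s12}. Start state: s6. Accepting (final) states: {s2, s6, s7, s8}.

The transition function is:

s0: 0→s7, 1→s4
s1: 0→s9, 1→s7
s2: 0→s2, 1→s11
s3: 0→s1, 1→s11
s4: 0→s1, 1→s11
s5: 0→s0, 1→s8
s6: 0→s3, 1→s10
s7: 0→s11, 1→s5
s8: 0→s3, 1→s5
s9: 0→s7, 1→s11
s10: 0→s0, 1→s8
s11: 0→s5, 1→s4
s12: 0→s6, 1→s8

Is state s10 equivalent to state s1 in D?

Yes

Reachable states from the start: {s0,s1,s3,s4,s5,s6,s7,s8,s9,s10,s11}. Unreachable: {s2,s12} — drop them.
Start with accepting vs non-accepting: {s6,s7,s8} | {s0,s1,s3,s4,s5,s9,s10,s11}.
Refine {s0,s1,s3,s4,s5,s9,s10,s11} on symbol 0: members go to different blocks, giving {s1,s3,s4,s5,s10,s11} and {s0,s9}.
Refine {s1,s3,s4,s5,s10,s11} on symbol 0: members go to different blocks, giving {s1,s5,s10} and {s3,s4,s11}.
Stable partition: {s6,s7,s8} | {s1,s5,s10} | {s0,s9} | {s3,s4,s11} — 4 equivalence classes.
s10 and s1 lie in the same block of the stable partition, so they are equivalent — no string distinguishes them.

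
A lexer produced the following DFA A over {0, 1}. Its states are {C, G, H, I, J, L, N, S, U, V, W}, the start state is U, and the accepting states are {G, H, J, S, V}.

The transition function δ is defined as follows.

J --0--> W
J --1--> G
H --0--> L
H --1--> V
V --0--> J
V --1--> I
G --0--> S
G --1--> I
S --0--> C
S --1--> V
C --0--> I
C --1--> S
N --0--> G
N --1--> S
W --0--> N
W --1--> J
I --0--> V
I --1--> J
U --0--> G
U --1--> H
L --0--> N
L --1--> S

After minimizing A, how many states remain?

4

All states are reachable from the start state.
Start with accepting vs non-accepting: {G,H,J,S,V} | {C,I,L,N,U,W}.
Split {G,H,J,S,V} by δ(·,0) → {H,J,S} and {G,V}.
Refine {C,I,L,N,U,W} on symbol 0: members go to different blocks, giving {I,N,U} and {C,L,W}.
No further refinement is possible. Final partition (4 blocks): {H,J,S} | {I,N,U} | {G,V} | {C,L,W}.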